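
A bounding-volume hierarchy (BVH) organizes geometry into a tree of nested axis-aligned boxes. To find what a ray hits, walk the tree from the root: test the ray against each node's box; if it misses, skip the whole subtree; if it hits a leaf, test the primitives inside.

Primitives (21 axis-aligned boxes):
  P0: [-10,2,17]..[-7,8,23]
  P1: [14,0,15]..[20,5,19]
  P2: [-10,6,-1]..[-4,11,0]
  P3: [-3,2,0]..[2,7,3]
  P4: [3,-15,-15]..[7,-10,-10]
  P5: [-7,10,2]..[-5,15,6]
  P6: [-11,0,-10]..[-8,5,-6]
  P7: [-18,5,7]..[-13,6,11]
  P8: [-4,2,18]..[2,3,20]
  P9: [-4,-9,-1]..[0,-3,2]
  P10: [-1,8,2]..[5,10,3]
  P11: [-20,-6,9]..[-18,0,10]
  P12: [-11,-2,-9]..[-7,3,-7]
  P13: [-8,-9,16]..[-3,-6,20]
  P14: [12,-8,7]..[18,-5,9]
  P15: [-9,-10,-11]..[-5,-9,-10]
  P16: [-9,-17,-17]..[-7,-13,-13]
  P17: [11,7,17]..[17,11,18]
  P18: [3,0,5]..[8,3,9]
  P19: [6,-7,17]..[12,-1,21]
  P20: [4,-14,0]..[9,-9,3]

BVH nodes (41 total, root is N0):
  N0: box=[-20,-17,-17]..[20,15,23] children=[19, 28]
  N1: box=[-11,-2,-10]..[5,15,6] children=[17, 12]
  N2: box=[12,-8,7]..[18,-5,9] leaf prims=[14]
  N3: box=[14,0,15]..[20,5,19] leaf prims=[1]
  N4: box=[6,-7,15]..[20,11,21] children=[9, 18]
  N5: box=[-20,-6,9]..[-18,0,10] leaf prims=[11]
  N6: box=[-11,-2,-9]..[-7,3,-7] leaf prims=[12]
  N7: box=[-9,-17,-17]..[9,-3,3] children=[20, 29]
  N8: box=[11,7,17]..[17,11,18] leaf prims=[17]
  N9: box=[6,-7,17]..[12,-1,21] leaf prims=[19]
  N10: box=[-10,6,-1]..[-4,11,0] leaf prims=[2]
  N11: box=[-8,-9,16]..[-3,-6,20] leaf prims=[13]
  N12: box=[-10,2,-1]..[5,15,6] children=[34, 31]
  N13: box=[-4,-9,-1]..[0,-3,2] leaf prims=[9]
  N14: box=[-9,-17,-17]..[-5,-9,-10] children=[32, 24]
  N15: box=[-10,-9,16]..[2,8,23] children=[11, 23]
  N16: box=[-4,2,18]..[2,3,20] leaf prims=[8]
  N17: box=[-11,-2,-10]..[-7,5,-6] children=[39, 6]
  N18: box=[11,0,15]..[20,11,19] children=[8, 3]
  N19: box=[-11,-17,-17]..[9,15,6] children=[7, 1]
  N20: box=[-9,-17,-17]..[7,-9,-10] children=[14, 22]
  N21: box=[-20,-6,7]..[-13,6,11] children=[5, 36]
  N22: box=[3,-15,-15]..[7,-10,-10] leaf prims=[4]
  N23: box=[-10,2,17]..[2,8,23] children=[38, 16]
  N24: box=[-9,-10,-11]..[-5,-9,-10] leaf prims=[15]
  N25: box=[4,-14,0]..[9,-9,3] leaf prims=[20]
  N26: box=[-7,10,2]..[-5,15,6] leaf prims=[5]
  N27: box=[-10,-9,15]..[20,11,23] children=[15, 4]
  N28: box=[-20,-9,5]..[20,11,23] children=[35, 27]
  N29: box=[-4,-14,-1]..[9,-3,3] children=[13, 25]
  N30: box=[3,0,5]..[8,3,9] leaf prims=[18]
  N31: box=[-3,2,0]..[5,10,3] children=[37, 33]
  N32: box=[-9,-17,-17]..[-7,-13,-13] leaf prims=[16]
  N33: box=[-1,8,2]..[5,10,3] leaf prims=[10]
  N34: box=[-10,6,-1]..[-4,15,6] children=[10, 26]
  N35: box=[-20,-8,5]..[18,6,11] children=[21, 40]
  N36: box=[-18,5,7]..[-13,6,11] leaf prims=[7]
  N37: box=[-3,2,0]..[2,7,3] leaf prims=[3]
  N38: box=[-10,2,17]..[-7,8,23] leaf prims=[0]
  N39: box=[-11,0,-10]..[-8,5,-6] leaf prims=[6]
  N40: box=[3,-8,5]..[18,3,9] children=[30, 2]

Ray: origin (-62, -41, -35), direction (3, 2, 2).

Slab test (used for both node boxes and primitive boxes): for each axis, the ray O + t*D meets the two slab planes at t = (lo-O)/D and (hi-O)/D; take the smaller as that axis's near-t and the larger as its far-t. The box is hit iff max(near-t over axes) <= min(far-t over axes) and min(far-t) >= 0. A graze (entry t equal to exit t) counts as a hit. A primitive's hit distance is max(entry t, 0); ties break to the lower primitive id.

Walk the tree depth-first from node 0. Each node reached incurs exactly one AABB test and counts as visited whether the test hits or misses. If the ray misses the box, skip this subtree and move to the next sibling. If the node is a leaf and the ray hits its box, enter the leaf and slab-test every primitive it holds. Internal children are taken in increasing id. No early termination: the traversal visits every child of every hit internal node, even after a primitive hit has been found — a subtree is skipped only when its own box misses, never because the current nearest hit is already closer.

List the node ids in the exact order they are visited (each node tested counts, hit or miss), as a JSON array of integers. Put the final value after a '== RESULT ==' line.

Trace the traversal:
N0 x:[14,82/3] y:[12,28] z:[9,29] -> hit [14,82/3], descend [19, 28]
  N19 x:[17,71/3] y:[12,28] z:[9,41/2] -> hit [17,41/2], descend [1, 7]
    N1 x:[17,67/3] y:[39/2,28] z:[25/2,41/2] -> hit [39/2,41/2], descend [12, 17]
      N12 x:[52/3,67/3] y:[43/2,28] z:[17,41/2] -> miss, prune
      N17 x:[17,55/3] y:[39/2,23] z:[25/2,29/2] -> miss, prune
    N7 x:[53/3,71/3] y:[12,19] z:[9,19] -> hit [53/3,19], descend [20, 29]
      N20 x:[53/3,23] y:[12,16] z:[9,25/2] -> miss, prune
      N29 x:[58/3,71/3] y:[27/2,19] z:[17,19] -> miss, prune
  N28 x:[14,82/3] y:[16,26] z:[20,29] -> hit [20,26], descend [27, 35]
    N27 x:[52/3,82/3] y:[16,26] z:[25,29] -> hit [25,26], descend [4, 15]
      N4 x:[68/3,82/3] y:[17,26] z:[25,28] -> hit [25,26], descend [9, 18]
        N9 x:[68/3,74/3] y:[17,20] z:[26,28] -> miss, prune
        N18 x:[73/3,82/3] y:[41/2,26] z:[25,27] -> hit [25,26], descend [3, 8]
          N3 x:[76/3,82/3] y:[41/2,23] z:[25,27] -> miss, prune
          N8 x:[73/3,79/3] y:[24,26] z:[26,53/2] -> hit [26,26] leaf, test {P17@t=26}
      N15 x:[52/3,64/3] y:[16,49/2] z:[51/2,29] -> miss, prune
    N35 x:[14,80/3] y:[33/2,47/2] z:[20,23] -> hit [20,23], descend [21, 40]
      N21 x:[14,49/3] y:[35/2,47/2] z:[21,23] -> miss, prune
      N40 x:[65/3,80/3] y:[33/2,22] z:[20,22] -> hit [65/3,22], descend [2, 30]
        N2 x:[74/3,80/3] y:[33/2,18] z:[21,22] -> miss, prune
        N30 x:[65/3,70/3] y:[41/2,22] z:[20,22] -> hit [65/3,22] leaf, test {P18@t=65/3}

Visited [0, 19, 1, 12, 17, 7, 20, 29, 28, 27, 4, 9, 18, 3, 8, 15, 35, 21, 40, 2, 30]. Tests: 21 box, 2 leaf. Nearest: P18.

== RESULT ==
[0, 19, 1, 12, 17, 7, 20, 29, 28, 27, 4, 9, 18, 3, 8, 15, 35, 21, 40, 2, 30]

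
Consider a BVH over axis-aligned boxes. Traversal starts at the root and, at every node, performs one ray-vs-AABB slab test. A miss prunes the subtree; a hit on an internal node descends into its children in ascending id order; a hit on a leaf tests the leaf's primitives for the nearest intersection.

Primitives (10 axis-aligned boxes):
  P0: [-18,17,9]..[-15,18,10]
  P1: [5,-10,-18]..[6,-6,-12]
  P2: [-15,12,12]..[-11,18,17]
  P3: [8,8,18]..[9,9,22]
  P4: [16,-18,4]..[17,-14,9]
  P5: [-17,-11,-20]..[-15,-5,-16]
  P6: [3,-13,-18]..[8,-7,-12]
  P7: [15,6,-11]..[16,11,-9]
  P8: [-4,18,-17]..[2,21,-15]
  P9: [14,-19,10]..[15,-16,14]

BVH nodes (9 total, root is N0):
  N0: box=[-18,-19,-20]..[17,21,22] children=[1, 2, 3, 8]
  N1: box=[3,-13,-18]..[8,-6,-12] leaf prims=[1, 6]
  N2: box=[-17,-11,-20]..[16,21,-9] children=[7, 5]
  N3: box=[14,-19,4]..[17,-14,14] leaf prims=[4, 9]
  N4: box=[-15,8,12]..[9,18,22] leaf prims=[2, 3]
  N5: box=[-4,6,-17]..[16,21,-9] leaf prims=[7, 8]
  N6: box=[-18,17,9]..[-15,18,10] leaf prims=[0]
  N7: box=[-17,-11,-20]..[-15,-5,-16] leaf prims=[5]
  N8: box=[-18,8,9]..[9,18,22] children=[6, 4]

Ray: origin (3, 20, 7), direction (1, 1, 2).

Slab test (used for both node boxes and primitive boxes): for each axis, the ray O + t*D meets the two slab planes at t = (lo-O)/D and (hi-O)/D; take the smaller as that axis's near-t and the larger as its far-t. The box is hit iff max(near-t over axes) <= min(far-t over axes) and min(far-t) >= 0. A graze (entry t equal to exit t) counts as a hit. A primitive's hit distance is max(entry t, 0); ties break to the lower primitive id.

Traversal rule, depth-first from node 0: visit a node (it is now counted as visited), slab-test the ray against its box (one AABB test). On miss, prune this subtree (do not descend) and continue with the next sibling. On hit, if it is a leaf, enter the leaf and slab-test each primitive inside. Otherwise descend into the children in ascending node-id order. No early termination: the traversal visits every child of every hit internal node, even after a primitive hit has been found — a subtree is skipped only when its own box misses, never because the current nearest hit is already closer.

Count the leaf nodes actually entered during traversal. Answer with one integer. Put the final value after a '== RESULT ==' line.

Traverse from the root:
N0 x:[-21,14] y:[-39,1] z:[-27/2,15/2] -> hit [-27/2,1], descend [1, 2, 3, 8]
  N1 x:[0,5] y:[-33,-26] z:[-25/2,-19/2] -> miss, prune
  N2 x:[-20,13] y:[-31,1] z:[-27/2,-8] -> miss, prune
  N3 x:[11,14] y:[-39,-34] z:[-3/2,7/2] -> miss, prune
  N8 x:[-21,6] y:[-12,-2] z:[1,15/2] -> miss, prune

5 AABB tests over nodes [0, 1, 2, 3, 8]; 0 leaves entered; closest miss.

== RESULT ==
0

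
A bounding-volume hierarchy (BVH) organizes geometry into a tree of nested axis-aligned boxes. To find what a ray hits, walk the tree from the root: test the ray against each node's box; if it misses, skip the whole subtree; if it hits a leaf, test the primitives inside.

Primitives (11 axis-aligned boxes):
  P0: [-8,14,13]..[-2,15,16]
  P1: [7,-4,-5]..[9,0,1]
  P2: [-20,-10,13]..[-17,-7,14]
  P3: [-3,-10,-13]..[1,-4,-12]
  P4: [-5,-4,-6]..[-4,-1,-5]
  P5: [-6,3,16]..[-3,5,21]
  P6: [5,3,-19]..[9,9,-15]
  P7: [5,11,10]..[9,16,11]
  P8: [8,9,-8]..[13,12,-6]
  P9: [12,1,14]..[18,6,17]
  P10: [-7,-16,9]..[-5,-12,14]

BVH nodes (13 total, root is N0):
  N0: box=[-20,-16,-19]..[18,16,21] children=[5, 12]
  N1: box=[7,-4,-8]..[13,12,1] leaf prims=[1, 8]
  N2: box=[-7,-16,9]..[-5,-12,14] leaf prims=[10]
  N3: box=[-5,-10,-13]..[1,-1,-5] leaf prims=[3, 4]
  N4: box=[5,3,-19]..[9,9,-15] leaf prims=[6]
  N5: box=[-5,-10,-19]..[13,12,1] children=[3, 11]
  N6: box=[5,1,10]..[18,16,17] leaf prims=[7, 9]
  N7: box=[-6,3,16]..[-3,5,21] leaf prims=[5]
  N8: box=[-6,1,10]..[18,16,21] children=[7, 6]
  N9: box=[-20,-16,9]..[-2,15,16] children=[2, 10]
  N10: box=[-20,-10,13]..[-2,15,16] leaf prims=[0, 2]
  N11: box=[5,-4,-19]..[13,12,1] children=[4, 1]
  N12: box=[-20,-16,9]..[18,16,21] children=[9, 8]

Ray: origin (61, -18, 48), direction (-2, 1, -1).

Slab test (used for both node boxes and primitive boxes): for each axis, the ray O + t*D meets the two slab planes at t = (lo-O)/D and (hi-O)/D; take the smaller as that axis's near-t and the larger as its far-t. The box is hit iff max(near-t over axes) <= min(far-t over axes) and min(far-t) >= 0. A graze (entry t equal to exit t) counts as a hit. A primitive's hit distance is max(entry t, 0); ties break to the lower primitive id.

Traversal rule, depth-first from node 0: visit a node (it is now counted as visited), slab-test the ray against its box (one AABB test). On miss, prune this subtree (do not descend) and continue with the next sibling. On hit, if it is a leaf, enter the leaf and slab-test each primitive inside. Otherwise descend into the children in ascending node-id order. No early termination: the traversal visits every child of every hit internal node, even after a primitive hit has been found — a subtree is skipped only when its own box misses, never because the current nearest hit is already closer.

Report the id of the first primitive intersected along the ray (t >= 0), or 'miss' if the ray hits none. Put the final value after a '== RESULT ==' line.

Trace the traversal:
N0 x:[43/2,81/2] y:[2,34] z:[27,67] -> hit [27,34], descend [5, 12]
  N5 x:[24,33] y:[8,30] z:[47,67] -> miss, prune
  N12 x:[43/2,81/2] y:[2,34] z:[27,39] -> hit [27,34], descend [8, 9]
    N8 x:[43/2,67/2] y:[19,34] z:[27,38] -> hit [27,67/2], descend [6, 7]
      N6 x:[43/2,28] y:[19,34] z:[31,38] -> miss, prune
      N7 x:[32,67/2] y:[21,23] z:[27,32] -> miss, prune
    N9 x:[63/2,81/2] y:[2,33] z:[32,39] -> hit [32,33], descend [2, 10]
      N2 x:[33,34] y:[2,6] z:[34,39] -> miss, prune
      N10 x:[63/2,81/2] y:[8,33] z:[32,35] -> hit [32,33] leaf, test {P0@t=32, P2(miss)}

order=[0, 5, 12, 8, 6, 7, 9, 2, 10]  |boxes|=9  |leaves|=1  hit=P0

== RESULT ==
0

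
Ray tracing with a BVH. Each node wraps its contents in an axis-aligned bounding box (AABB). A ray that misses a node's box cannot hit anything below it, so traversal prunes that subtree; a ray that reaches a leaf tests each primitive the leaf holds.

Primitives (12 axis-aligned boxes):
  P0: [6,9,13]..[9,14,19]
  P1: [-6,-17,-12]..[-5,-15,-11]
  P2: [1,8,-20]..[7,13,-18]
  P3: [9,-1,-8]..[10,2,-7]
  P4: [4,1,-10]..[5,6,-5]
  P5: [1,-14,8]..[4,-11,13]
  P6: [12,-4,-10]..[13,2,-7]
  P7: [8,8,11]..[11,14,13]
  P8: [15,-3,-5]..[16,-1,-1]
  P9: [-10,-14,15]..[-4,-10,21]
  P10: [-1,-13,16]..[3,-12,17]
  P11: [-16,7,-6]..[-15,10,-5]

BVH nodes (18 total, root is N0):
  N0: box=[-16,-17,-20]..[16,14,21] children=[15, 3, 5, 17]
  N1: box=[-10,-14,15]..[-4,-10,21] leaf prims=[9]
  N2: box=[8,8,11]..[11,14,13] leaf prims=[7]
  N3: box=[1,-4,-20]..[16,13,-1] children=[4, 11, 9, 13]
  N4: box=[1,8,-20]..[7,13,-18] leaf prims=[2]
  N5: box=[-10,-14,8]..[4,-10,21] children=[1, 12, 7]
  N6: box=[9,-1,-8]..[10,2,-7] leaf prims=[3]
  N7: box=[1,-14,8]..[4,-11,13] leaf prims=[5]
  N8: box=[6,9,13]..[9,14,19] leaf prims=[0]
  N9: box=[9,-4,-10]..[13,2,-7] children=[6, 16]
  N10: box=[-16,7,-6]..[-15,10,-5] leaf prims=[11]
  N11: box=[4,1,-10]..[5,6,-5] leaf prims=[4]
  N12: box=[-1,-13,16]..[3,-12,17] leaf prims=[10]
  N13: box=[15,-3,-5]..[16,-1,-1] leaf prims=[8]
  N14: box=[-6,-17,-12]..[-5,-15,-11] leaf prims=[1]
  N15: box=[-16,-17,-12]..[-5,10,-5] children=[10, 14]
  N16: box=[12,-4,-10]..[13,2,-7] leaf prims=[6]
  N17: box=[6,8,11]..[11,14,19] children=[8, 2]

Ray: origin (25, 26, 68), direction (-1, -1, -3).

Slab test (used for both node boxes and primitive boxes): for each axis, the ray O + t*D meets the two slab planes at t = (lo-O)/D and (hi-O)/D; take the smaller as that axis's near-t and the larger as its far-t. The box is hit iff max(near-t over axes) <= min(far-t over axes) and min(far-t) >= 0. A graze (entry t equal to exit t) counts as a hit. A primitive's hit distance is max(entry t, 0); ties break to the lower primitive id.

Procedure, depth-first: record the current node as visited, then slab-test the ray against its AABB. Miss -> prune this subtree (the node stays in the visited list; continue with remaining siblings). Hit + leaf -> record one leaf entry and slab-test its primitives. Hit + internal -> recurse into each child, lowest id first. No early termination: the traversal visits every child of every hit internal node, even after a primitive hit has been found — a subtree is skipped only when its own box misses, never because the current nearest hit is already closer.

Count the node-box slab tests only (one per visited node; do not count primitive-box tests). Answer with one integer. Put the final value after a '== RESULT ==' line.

Walk:
N0 x:[9,41] y:[12,43] z:[47/3,88/3] -> hit [47/3,88/3], descend [3, 5, 15, 17]
  N3 x:[9,24] y:[13,30] z:[23,88/3] -> hit [23,24], descend [4, 9, 11, 13]
    N4 x:[18,24] y:[13,18] z:[86/3,88/3] -> miss, prune
    N9 x:[12,16] y:[24,30] z:[25,26] -> miss, prune
    N11 x:[20,21] y:[20,25] z:[73/3,26] -> miss, prune
    N13 x:[9,10] y:[27,29] z:[23,73/3] -> miss, prune
  N5 x:[21,35] y:[36,40] z:[47/3,20] -> miss, prune
  N15 x:[30,41] y:[16,43] z:[73/3,80/3] -> miss, prune
  N17 x:[14,19] y:[12,18] z:[49/3,19] -> hit [49/3,18], descend [2, 8]
    N2 x:[14,17] y:[12,18] z:[55/3,19] -> miss, prune
    N8 x:[16,19] y:[12,17] z:[49/3,55/3] -> hit [49/3,17] leaf, test {P0@t=49/3}

Visited [0, 3, 4, 9, 11, 13, 5, 15, 17, 2, 8]. Tests: 11 box, 1 leaf. Nearest: P0.

== RESULT ==
11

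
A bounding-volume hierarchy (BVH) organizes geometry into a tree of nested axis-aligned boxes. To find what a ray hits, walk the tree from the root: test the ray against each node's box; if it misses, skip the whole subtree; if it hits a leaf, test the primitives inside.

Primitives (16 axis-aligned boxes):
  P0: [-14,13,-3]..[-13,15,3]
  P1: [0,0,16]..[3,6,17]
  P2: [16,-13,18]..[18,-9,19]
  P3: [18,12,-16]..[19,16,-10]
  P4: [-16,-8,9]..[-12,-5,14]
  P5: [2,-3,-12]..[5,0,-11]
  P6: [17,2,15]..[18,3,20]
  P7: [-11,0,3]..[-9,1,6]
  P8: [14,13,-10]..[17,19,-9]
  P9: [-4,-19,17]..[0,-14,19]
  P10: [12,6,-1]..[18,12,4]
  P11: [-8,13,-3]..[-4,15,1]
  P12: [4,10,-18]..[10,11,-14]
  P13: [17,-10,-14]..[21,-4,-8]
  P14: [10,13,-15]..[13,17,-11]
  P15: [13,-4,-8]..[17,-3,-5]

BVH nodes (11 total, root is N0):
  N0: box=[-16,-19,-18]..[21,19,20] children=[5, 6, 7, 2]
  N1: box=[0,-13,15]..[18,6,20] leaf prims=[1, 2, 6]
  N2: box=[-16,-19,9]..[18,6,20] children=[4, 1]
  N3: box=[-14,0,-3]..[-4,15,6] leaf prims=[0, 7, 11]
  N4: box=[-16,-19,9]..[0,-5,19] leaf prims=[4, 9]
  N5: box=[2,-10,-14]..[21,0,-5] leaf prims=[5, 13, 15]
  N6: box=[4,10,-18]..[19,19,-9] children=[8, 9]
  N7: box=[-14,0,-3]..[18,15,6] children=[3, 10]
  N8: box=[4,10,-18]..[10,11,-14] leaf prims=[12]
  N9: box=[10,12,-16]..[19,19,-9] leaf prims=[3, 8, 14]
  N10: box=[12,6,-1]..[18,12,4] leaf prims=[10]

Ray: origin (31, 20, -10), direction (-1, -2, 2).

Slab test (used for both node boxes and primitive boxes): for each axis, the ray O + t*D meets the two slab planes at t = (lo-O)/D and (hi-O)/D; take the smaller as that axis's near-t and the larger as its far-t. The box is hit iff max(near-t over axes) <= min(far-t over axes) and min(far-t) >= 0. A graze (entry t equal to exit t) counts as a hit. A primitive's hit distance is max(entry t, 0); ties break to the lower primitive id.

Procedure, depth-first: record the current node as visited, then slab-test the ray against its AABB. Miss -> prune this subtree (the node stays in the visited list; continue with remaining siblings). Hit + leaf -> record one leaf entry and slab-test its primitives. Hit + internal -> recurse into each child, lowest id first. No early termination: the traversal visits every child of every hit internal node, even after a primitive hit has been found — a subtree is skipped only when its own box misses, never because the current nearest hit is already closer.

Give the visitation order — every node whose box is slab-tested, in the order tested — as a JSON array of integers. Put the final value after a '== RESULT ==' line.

Trace the traversal:
N0 x:[10,47] y:[1/2,39/2] z:[-4,15] -> hit [10,15], descend [2, 5, 6, 7]
  N2 x:[13,47] y:[7,39/2] z:[19/2,15] -> hit [13,15], descend [1, 4]
    N1 x:[13,31] y:[7,33/2] z:[25/2,15] -> hit [13,15] leaf, test {P1(miss), P2@t=29/2, P6(miss)}
    N4 x:[31,47] y:[25/2,39/2] z:[19/2,29/2] -> miss, prune
  N5 x:[10,29] y:[10,15] z:[-2,5/2] -> miss, prune
  N6 x:[12,27] y:[1/2,5] z:[-4,1/2] -> miss, prune
  N7 x:[13,45] y:[5/2,10] z:[7/2,8] -> miss, prune

Summary -> nodes [0, 2, 1, 4, 5, 6, 7]; box-tests=7; leaf-entries=1; first=P2

== RESULT ==
[0, 2, 1, 4, 5, 6, 7]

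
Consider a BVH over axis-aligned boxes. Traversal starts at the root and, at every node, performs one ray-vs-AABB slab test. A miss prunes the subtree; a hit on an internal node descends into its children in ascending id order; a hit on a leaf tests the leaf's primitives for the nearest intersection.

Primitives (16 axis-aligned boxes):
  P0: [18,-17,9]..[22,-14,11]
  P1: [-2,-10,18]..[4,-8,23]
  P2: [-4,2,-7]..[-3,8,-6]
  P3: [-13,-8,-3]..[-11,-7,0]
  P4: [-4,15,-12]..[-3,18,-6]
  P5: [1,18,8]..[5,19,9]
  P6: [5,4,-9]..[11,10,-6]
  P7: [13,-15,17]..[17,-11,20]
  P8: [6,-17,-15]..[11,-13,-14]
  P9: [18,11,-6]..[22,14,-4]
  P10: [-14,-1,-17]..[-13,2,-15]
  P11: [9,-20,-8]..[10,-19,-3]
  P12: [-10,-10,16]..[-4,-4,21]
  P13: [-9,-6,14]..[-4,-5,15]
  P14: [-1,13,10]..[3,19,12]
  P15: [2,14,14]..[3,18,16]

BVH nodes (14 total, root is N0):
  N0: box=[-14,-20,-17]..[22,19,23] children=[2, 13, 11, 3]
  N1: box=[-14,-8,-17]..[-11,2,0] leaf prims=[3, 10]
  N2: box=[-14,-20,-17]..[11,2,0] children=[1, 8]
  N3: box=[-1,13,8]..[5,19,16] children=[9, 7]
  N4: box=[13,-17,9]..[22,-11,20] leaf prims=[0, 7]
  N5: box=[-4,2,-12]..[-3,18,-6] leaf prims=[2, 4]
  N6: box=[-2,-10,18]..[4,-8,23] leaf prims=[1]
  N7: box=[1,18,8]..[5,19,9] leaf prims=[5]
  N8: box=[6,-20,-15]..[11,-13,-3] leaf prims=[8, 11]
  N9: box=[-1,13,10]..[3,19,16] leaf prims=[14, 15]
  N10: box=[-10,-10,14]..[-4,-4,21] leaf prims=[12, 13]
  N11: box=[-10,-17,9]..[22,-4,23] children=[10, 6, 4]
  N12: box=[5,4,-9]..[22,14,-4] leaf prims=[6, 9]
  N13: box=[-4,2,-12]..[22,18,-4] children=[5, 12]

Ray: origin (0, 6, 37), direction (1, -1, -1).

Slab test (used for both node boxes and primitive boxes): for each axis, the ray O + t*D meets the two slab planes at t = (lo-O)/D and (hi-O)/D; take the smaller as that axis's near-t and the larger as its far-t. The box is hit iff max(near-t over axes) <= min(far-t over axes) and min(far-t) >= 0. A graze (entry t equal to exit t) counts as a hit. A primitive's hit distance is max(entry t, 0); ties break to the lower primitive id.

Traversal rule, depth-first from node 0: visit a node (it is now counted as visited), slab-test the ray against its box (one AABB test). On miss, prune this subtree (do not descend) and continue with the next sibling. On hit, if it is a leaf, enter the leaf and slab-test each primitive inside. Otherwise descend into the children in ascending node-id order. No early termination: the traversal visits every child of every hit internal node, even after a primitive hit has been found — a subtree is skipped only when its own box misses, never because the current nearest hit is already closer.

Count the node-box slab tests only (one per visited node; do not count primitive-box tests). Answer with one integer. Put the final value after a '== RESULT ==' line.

Traverse from the root:
N0 x:[-14,22] y:[-13,26] z:[14,54] -> hit [14,22], descend [2, 3, 11, 13]
  N2 x:[-14,11] y:[4,26] z:[37,54] -> miss, prune
  N3 x:[-1,5] y:[-13,-7] z:[21,29] -> miss, prune
  N11 x:[-10,22] y:[10,23] z:[14,28] -> hit [14,22], descend [4, 6, 10]
    N4 x:[13,22] y:[17,23] z:[17,28] -> hit [17,22] leaf, test {P0(miss), P7@t=17}
    N6 x:[-2,4] y:[14,16] z:[14,19] -> miss, prune
    N10 x:[-10,-4] y:[10,16] z:[16,23] -> miss, prune
  N13 x:[-4,22] y:[-12,4] z:[41,49] -> miss, prune

Visited [0, 2, 3, 11, 4, 6, 10, 13]. Tests: 8 box, 1 leaf. Nearest: P7.

== RESULT ==
8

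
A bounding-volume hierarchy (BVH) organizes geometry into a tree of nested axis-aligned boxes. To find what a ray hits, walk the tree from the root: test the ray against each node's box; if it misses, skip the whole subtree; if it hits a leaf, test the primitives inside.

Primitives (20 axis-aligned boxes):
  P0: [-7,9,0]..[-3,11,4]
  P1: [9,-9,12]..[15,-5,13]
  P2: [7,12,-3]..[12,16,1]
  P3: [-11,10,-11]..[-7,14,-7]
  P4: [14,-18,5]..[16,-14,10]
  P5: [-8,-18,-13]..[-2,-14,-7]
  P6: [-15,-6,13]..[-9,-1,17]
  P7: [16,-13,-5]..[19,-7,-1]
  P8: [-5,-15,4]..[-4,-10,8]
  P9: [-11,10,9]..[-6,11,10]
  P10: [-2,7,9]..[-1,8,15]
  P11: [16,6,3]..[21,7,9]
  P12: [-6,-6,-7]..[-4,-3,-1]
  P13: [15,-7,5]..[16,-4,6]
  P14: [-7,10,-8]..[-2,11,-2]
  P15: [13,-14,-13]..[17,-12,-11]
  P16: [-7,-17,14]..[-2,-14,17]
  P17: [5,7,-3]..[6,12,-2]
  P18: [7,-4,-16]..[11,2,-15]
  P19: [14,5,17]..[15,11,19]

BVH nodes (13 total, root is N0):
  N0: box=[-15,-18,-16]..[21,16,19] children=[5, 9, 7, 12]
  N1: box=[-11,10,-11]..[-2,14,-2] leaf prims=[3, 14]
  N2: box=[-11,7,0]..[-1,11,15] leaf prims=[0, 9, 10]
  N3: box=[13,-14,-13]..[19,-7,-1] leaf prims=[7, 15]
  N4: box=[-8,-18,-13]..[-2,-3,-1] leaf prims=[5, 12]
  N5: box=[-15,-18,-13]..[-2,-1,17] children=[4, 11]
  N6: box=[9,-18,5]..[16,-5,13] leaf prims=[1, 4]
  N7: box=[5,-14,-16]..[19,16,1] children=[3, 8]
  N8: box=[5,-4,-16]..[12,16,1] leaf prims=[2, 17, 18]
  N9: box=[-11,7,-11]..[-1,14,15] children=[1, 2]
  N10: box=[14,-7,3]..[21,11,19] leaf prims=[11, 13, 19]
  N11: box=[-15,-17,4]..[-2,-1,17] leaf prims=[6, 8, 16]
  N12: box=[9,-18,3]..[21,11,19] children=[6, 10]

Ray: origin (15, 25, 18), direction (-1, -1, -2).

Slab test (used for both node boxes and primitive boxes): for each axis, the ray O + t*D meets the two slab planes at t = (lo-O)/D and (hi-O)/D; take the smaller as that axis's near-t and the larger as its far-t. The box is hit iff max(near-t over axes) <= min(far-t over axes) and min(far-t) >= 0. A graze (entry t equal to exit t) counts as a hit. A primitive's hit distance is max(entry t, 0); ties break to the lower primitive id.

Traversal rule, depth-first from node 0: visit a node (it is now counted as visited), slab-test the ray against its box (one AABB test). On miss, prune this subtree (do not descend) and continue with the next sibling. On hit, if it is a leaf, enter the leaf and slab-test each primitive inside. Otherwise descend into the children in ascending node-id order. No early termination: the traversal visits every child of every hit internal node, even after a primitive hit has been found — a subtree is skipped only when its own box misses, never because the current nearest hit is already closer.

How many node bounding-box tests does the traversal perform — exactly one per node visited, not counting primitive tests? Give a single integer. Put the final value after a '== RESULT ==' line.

Walk:
N0 x:[-6,30] y:[9,43] z:[-1/2,17] -> hit [9,17], descend [5, 7, 9, 12]
  N5 x:[17,30] y:[26,43] z:[1/2,31/2] -> miss, prune
  N7 x:[-4,10] y:[9,39] z:[17/2,17] -> hit [9,10], descend [3, 8]
    N3 x:[-4,2] y:[32,39] z:[19/2,31/2] -> miss, prune
    N8 x:[3,10] y:[9,29] z:[17/2,17] -> hit [9,10] leaf, test {P2(miss), P17(miss), P18(miss)}
  N9 x:[16,26] y:[11,18] z:[3/2,29/2] -> miss, prune
  N12 x:[-6,6] y:[14,43] z:[-1/2,15/2] -> miss, prune

Visited [0, 5, 7, 3, 8, 9, 12]. Tests: 7 box, 1 leaf. Nearest: miss.

== RESULT ==
7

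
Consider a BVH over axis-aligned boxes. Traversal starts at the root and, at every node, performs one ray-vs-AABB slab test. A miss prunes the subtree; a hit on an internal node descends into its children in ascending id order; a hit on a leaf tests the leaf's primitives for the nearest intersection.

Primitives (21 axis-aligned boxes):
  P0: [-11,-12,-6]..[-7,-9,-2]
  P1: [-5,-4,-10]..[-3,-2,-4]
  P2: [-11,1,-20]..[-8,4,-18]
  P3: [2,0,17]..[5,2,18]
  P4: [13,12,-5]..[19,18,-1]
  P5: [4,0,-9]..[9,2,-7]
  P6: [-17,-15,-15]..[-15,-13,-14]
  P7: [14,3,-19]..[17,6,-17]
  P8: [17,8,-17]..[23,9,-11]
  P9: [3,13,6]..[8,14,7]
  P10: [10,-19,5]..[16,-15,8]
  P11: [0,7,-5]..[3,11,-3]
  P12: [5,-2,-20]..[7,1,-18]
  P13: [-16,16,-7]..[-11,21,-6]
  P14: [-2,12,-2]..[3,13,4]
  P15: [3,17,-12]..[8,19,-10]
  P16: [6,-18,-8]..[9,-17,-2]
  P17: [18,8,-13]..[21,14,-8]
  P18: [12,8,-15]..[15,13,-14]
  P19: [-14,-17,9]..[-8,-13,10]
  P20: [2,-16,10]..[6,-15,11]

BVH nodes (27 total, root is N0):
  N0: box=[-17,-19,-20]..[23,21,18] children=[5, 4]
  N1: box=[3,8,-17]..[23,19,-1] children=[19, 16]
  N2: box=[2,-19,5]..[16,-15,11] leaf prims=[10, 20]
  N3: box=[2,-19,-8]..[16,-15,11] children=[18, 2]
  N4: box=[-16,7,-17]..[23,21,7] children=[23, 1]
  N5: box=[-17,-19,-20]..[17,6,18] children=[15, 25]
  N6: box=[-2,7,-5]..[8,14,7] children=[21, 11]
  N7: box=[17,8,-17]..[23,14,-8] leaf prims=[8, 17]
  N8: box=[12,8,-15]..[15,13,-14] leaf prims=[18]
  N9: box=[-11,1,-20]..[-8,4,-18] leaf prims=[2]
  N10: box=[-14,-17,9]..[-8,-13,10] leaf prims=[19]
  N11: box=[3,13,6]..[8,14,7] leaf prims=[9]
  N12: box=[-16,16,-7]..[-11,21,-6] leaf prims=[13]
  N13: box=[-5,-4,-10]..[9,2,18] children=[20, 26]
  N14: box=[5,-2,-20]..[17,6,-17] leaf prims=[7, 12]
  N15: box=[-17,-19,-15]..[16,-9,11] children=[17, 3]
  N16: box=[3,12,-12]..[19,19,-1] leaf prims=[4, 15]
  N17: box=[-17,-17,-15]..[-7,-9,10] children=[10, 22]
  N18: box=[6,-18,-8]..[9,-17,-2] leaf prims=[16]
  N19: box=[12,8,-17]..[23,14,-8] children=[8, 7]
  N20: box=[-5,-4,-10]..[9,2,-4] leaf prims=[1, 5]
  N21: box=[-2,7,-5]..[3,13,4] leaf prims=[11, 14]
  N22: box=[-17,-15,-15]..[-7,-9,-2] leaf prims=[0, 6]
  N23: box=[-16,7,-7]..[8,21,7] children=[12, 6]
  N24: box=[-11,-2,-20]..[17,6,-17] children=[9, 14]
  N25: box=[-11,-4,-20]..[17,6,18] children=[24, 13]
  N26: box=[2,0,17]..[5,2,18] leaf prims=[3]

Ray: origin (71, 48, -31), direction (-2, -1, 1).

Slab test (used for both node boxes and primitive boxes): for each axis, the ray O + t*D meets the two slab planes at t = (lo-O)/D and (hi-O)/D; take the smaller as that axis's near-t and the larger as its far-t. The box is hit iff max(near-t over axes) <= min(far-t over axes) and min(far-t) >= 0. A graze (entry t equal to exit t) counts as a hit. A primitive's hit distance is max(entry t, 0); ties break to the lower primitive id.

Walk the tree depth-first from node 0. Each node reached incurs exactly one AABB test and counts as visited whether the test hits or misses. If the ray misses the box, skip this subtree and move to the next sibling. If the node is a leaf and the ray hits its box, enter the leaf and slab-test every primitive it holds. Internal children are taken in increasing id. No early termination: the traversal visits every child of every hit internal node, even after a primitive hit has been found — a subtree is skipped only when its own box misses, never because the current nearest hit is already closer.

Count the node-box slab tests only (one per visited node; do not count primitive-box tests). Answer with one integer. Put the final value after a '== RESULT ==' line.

Trace the traversal:
N0 x:[24,44] y:[27,67] z:[11,49] -> hit [27,44], descend [4, 5]
  N4 x:[24,87/2] y:[27,41] z:[14,38] -> hit [27,38], descend [1, 23]
    N1 x:[24,34] y:[29,40] z:[14,30] -> hit [29,30], descend [16, 19]
      N16 x:[26,34] y:[29,36] z:[19,30] -> hit [29,30] leaf, test {P4(miss), P15(miss)}
      N19 x:[24,59/2] y:[34,40] z:[14,23] -> miss, prune
    N23 x:[63/2,87/2] y:[27,41] z:[24,38] -> hit [63/2,38], descend [6, 12]
      N6 x:[63/2,73/2] y:[34,41] z:[26,38] -> hit [34,73/2], descend [11, 21]
        N11 x:[63/2,34] y:[34,35] z:[37,38] -> miss, prune
        N21 x:[34,73/2] y:[35,41] z:[26,35] -> hit [35,35] leaf, test {P11(miss), P14@t=35}
      N12 x:[41,87/2] y:[27,32] z:[24,25] -> miss, prune
  N5 x:[27,44] y:[42,67] z:[11,49] -> hit [42,44], descend [15, 25]
    N15 x:[55/2,44] y:[57,67] z:[16,42] -> miss, prune
    N25 x:[27,41] y:[42,52] z:[11,49] -> miss, prune

13 AABB tests over nodes [0, 4, 1, 16, 19, 23, 6, 11, 21, 12, 5, 15, 25]; 2 leaves entered; closest P14.

== RESULT ==
13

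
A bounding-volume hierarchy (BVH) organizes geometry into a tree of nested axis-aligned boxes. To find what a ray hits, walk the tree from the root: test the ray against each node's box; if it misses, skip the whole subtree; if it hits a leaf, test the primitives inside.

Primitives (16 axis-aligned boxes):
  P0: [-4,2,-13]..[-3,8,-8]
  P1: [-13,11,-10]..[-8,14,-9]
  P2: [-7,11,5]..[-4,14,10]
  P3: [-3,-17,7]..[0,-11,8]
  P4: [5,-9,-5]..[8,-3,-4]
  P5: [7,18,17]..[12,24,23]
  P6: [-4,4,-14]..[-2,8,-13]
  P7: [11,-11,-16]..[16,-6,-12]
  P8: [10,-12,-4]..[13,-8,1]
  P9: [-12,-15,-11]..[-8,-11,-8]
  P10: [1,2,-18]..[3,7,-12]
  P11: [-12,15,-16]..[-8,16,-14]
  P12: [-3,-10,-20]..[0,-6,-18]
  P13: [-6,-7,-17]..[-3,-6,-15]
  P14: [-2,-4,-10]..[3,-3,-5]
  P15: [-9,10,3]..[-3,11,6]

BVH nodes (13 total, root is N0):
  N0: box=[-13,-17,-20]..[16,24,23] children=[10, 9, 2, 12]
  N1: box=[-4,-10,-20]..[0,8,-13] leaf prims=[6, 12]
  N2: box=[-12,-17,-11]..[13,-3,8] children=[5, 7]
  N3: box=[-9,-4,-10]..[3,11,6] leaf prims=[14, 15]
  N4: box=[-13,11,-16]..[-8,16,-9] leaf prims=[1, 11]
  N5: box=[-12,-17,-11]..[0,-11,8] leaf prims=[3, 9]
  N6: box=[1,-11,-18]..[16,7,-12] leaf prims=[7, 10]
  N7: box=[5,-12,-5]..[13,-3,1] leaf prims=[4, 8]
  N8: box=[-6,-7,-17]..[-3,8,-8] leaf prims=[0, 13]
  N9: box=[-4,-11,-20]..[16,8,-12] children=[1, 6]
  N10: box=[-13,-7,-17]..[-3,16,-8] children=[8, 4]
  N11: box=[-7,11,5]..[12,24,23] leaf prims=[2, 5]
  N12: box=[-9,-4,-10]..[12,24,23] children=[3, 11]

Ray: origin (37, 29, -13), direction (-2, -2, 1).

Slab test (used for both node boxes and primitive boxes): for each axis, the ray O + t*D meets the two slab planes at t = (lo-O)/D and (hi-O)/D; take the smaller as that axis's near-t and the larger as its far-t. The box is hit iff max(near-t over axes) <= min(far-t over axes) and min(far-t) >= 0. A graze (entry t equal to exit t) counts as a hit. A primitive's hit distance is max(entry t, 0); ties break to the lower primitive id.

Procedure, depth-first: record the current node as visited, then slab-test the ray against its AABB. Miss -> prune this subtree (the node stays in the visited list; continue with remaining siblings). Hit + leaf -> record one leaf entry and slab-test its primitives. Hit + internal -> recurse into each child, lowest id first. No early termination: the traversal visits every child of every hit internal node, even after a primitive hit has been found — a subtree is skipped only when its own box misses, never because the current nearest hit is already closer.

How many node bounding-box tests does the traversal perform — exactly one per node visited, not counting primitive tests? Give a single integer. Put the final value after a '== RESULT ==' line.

Trace the traversal:
N0 x:[21/2,25] y:[5/2,23] z:[-7,36] -> hit [21/2,23], descend [2, 9, 10, 12]
  N2 x:[12,49/2] y:[16,23] z:[2,21] -> hit [16,21], descend [5, 7]
    N5 x:[37/2,49/2] y:[20,23] z:[2,21] -> hit [20,21] leaf, test {P3@t=20, P9(miss)}
    N7 x:[12,16] y:[16,41/2] z:[8,14] -> miss, prune
  N9 x:[21/2,41/2] y:[21/2,20] z:[-7,1] -> miss, prune
  N10 x:[20,25] y:[13/2,18] z:[-4,5] -> miss, prune
  N12 x:[25/2,23] y:[5/2,33/2] z:[3,36] -> hit [25/2,33/2], descend [3, 11]
    N3 x:[17,23] y:[9,33/2] z:[3,19] -> miss, prune
    N11 x:[25/2,22] y:[5/2,9] z:[18,36] -> miss, prune

9 AABB tests over nodes [0, 2, 5, 7, 9, 10, 12, 3, 11]; 1 leaf entered; closest P3.

== RESULT ==
9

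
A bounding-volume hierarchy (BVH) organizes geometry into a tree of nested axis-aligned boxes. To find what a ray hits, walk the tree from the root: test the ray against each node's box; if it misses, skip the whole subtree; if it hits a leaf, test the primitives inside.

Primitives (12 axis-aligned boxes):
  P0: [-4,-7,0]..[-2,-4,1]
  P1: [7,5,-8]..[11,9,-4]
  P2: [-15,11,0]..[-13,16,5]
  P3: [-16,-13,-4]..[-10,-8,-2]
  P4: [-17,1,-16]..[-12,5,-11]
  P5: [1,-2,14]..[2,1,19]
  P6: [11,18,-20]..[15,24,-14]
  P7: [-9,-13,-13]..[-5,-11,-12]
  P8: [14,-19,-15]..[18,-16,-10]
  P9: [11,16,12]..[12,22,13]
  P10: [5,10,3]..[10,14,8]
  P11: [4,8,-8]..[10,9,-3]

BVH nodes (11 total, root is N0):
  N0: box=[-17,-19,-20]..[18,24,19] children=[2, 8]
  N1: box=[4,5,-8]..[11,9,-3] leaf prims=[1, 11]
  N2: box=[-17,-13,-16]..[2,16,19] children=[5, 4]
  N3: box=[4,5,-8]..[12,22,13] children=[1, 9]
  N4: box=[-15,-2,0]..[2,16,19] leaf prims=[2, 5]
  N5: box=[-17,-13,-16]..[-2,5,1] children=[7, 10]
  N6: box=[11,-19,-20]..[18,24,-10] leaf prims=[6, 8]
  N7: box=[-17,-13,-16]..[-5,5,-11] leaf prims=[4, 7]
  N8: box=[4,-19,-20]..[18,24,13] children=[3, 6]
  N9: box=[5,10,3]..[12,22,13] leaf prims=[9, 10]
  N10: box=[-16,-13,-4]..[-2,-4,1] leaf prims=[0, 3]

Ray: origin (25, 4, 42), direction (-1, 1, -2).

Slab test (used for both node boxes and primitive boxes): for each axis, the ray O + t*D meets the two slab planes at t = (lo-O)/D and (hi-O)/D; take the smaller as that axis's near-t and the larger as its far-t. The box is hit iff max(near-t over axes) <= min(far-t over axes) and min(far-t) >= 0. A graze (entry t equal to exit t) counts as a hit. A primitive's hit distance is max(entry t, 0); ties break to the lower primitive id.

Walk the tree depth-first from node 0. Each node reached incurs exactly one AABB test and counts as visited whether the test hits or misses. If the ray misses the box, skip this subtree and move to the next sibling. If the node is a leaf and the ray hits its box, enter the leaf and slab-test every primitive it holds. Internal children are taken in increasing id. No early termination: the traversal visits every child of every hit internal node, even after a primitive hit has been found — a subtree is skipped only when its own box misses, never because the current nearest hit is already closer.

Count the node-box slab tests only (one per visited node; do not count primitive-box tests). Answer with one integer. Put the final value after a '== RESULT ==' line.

Walk:
N0 x:[7,42] y:[-23,20] z:[23/2,31] -> hit [23/2,20], descend [2, 8]
  N2 x:[23,42] y:[-17,12] z:[23/2,29] -> miss, prune
  N8 x:[7,21] y:[-23,20] z:[29/2,31] -> hit [29/2,20], descend [3, 6]
    N3 x:[13,21] y:[1,18] z:[29/2,25] -> hit [29/2,18], descend [1, 9]
      N1 x:[14,21] y:[1,5] z:[45/2,25] -> miss, prune
      N9 x:[13,20] y:[6,18] z:[29/2,39/2] -> hit [29/2,18] leaf, test {P9(miss), P10(miss)}
    N6 x:[7,14] y:[-23,20] z:[26,31] -> miss, prune

7 AABB tests over nodes [0, 2, 8, 3, 1, 9, 6]; 1 leaf entered; closest miss.

== RESULT ==
7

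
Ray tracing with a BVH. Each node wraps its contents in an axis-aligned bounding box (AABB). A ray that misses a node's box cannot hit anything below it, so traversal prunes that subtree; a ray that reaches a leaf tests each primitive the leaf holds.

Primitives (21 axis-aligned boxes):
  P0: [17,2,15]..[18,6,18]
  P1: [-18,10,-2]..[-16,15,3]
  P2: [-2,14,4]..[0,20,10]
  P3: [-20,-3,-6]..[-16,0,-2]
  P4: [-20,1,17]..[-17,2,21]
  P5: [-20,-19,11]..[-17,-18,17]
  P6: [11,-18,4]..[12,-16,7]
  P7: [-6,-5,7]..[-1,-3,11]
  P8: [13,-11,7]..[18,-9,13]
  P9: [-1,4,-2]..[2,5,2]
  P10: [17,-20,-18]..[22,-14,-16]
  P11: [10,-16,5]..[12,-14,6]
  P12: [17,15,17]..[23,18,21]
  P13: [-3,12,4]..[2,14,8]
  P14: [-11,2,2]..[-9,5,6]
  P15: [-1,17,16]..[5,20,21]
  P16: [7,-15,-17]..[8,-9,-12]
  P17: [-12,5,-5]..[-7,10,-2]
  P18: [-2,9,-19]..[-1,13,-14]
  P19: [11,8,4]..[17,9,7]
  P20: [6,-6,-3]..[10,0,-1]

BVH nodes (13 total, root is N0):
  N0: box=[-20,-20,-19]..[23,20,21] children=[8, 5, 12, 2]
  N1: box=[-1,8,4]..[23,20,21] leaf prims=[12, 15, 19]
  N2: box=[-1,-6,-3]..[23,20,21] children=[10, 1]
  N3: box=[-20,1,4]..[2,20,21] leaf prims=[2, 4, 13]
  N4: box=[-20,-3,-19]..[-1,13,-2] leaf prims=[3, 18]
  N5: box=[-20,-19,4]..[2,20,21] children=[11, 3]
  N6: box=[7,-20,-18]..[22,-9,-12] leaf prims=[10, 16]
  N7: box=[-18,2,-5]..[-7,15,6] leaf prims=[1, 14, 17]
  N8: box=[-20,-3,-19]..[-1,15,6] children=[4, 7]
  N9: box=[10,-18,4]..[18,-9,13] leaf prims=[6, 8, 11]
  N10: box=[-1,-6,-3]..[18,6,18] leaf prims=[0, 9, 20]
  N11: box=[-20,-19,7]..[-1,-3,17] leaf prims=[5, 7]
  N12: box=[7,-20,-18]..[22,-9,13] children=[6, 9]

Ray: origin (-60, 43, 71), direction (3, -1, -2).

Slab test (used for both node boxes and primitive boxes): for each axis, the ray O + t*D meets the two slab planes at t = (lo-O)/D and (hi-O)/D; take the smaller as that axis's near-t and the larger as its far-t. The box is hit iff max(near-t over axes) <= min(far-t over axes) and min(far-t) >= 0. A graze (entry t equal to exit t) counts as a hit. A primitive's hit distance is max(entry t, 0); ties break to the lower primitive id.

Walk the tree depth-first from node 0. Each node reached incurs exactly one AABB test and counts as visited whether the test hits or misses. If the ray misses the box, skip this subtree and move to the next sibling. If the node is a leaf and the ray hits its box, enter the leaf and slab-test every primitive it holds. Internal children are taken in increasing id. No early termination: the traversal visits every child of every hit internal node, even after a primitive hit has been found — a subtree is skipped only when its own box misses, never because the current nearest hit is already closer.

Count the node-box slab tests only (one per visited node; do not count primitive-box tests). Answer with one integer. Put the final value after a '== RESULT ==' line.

Traverse from the root:
N0 x:[40/3,83/3] y:[23,63] z:[25,45] -> hit [25,83/3], descend [2, 5, 8, 12]
  N2 x:[59/3,83/3] y:[23,49] z:[25,37] -> hit [25,83/3], descend [1, 10]
    N1 x:[59/3,83/3] y:[23,35] z:[25,67/2] -> hit [25,83/3] leaf, test {P12@t=77/3, P15(miss), P19(miss)}
    N10 x:[59/3,26] y:[37,49] z:[53/2,37] -> miss, prune
  N5 x:[40/3,62/3] y:[23,62] z:[25,67/2] -> miss, prune
  N8 x:[40/3,59/3] y:[28,46] z:[65/2,45] -> miss, prune
  N12 x:[67/3,82/3] y:[52,63] z:[29,89/2] -> miss, prune

order=[0, 2, 1, 10, 5, 8, 12]  |boxes|=7  |leaves|=1  hit=P12

== RESULT ==
7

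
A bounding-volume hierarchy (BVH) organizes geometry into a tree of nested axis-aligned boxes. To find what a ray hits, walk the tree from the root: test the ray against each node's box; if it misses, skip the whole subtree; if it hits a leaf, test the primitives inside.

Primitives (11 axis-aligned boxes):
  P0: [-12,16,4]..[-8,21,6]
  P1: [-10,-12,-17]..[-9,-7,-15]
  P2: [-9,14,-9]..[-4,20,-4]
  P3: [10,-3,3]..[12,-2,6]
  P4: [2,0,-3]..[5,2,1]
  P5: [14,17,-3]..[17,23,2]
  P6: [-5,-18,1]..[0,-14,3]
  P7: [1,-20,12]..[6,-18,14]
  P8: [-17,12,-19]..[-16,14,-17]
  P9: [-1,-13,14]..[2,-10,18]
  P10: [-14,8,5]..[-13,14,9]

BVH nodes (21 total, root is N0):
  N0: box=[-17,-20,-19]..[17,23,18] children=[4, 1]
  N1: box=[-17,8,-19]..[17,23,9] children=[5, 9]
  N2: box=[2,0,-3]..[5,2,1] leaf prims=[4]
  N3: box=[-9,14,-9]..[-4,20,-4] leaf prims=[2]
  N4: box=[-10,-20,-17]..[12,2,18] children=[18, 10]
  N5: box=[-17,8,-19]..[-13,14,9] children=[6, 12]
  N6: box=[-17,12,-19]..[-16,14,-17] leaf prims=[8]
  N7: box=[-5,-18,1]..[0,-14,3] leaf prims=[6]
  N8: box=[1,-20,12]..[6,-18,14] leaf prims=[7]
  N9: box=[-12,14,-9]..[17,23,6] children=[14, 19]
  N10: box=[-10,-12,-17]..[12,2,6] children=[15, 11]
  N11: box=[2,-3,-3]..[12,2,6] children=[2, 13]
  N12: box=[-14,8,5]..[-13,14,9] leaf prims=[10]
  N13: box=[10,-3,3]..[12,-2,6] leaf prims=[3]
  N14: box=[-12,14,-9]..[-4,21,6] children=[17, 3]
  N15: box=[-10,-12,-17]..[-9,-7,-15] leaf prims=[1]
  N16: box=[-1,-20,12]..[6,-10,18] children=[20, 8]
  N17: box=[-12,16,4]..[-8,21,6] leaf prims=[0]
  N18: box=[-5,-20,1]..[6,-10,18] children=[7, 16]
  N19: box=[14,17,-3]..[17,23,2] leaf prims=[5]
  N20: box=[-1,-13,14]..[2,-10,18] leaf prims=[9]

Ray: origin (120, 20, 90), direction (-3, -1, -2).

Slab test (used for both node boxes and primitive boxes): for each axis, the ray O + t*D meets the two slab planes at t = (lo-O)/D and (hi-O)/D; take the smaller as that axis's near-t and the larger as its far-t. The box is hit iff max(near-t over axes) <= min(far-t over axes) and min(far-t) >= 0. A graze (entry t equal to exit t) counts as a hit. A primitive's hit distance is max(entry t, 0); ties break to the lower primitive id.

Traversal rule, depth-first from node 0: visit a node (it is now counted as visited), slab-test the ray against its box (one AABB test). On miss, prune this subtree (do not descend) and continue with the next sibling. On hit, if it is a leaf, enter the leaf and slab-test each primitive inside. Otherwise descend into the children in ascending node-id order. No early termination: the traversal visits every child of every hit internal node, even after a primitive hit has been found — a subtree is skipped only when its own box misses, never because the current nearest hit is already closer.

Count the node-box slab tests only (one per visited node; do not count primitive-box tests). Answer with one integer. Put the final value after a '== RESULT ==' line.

Walk:
N0 x:[103/3,137/3] y:[-3,40] z:[36,109/2] -> hit [36,40], descend [1, 4]
  N1 x:[103/3,137/3] y:[-3,12] z:[81/2,109/2] -> miss, prune
  N4 x:[36,130/3] y:[18,40] z:[36,107/2] -> hit [36,40], descend [10, 18]
    N10 x:[36,130/3] y:[18,32] z:[42,107/2] -> miss, prune
    N18 x:[38,125/3] y:[30,40] z:[36,89/2] -> hit [38,40], descend [7, 16]
      N7 x:[40,125/3] y:[34,38] z:[87/2,89/2] -> miss, prune
      N16 x:[38,121/3] y:[30,40] z:[36,39] -> hit [38,39], descend [8, 20]
        N8 x:[38,119/3] y:[38,40] z:[38,39] -> hit [38,39] leaf, test {P7@t=38}
        N20 x:[118/3,121/3] y:[30,33] z:[36,38] -> miss, prune

Summary -> nodes [0, 1, 4, 10, 18, 7, 16, 8, 20]; box-tests=9; leaf-entries=1; first=P7

== RESULT ==
9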